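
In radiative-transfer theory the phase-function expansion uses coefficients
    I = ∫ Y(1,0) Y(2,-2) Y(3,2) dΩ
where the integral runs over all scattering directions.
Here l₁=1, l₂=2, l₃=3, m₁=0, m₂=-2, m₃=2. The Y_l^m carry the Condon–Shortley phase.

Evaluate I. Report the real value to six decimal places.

Rules hold: Σm=0, L=6 even, 1≤3≤3.
N = 3·5·7 = 105
Δ = 0!·2!·4!/7! = 1/105
Racah Σ t=0..0: t=0:+1/4 = 1/4
⇒ 3j(1 2 3; 0 0 0)² = 3/35, sgn -1
Racah Σ t=0..0: t=0:+1/24 = 1/24
⇒ 3j(1 2 3; 0 -2 2)² = 1/21, sgn -1
4πI² = N·(3j₀)²·(3jₘ)² = 3/7
I = +1·√(0.428571/4π) = 0.18467439

0.184674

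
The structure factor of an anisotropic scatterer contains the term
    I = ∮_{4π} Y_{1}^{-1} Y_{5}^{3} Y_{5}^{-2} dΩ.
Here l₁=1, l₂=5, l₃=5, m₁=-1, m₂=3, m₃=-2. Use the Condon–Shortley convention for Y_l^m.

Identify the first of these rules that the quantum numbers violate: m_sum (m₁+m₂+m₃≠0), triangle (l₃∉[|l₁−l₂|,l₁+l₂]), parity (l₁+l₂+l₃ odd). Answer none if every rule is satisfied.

m₁+m₂+m₃ = -1 + 3 − 2 = 0  ✓
triangle: |1−5|=4 ≤ l₃=5 ≤ 1+5=6  ✓
parity: l₁+l₂+l₃ = 11 is odd  ✗

parity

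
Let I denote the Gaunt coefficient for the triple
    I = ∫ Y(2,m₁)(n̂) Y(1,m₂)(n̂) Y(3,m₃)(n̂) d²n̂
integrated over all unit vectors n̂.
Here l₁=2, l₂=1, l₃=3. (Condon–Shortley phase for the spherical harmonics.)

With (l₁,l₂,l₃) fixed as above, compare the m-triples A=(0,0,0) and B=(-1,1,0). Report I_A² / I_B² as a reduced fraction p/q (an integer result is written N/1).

Same 2,1,3: normalisation and zero-m 3j drop out of the ratio.
A: Δ: 0! 4! 2! / 7! → 1/105; sum: t=0:+1/4 = 1/4; 3j²(2 1 3; 0 0 0) = Δ·Π!·Σ² = 3/35  (sign -1)
B: Δ: 0! 4! 2! / 7! → 1/105; sum: t=0:+1/12 = 1/12; 3j²(2 1 3; -1 1 0) = Δ·Π!·Σ² = 1/35  (sign -1)
I_A²/I_B² = (3/35)/(1/35) = 3/1

3/1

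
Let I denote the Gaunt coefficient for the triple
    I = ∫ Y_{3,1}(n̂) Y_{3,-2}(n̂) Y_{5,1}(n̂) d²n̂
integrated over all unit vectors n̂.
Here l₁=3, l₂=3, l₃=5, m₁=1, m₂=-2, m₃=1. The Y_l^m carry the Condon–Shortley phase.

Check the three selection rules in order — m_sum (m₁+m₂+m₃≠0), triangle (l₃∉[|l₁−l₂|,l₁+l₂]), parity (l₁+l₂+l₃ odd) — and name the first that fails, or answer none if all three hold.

Σmᵢ = 0  ✓
l₃∈[|l₁−l₂|,l₁+l₂]=[0,6], have l₃=5  ✓
Σlᵢ = 11 ⇒ odd  ✗

parity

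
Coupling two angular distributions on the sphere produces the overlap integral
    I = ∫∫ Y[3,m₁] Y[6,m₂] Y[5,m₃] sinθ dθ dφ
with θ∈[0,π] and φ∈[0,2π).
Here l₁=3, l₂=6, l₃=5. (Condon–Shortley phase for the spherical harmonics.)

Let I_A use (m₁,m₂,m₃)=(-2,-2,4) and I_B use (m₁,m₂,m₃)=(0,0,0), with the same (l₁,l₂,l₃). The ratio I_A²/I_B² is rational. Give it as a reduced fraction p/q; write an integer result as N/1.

Same 3,6,5: normalisation and zero-m 3j drop out of the ratio.
A: Δ: 4! 2! 8! / 15! → 1/675675; sum: t=3:−1/60480 t=4:+1/967680 = -1/64512; 3j²(3 6 5; -2 -2 4) = Δ·Π!·Σ² = 15/1001  (sign +1)
B: Δ: 4! 2! 8! / 15! → 1/675675; sum: t=1:−1/8640 t=2:+1/2304 t=3:−1/8640 = 7/34560; 3j²(3 6 5; 0 0 0) = Δ·Π!·Σ² = 7/429  (sign -1)
I_A²/I_B² = (15/1001)/(7/429) = 45/49

45/49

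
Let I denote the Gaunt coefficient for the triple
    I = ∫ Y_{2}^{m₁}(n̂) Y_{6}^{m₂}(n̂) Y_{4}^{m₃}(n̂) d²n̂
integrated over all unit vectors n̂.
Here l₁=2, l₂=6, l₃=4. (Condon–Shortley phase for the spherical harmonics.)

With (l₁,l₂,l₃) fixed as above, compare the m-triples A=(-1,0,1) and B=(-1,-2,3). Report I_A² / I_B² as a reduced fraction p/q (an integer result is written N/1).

l's match ⇒ only the (l;m) 3-j factors differ between A and B.
A: triangle coeff Δ(2,6,4) = 1/6435; Σ_t [3,3]: t=3:−1/4320 = -1/4320; (3j)²=8/429 [(2 6 4; -1 0 1)], sign=+1
B: triangle coeff Δ(2,6,4) = 1/6435; Σ_t [3,3]: t=3:−1/30240 = -1/30240; (3j)²=32/6435 [(2 6 4; -1 -2 3)], sign=+1
I_A²/I_B² = (8/429)/(32/6435) = 15/4

15/4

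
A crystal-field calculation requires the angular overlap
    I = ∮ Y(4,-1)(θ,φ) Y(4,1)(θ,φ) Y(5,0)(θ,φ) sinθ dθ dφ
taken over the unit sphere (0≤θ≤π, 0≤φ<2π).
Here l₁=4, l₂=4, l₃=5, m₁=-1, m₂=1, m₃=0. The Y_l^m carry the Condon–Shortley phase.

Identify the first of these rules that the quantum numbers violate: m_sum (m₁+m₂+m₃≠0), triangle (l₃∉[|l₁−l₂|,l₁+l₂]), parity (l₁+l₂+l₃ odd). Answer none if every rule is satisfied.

m₁+m₂+m₃ = -1 + 1 + 0 = 0  ✓
triangle: |4−4|=0 ≤ l₃=5 ≤ 4+4=8  ✓
parity: l₁+l₂+l₃ = 13 is odd  ✗

parity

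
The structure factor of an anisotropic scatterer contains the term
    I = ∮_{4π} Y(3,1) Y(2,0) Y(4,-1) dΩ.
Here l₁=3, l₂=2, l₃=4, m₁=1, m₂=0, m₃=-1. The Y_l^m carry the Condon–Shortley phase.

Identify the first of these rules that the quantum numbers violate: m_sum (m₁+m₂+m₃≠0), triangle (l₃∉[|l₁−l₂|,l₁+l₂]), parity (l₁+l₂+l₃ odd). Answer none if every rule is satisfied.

Σmᵢ = 0  ✓
l₃∈[|l₁−l₂|,l₁+l₂]=[1,5], have l₃=4  ✓
Σlᵢ = 9 ⇒ odd  ✗

parity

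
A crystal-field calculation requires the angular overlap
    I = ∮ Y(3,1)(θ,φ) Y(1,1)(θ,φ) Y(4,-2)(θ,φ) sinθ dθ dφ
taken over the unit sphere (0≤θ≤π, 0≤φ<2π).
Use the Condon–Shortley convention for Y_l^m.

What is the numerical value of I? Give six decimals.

Rules hold: Σm=0, L=8 even, 2≤4≤4.
N = 7·3·9 = 189
Δ = 0!·6!·2!/9! = 1/252
Racah Σ t=0..0: t=0:+1/36 = 1/36
⇒ 3j(3 1 4; 0 0 0)² = 4/63, sgn +1
Racah Σ t=0..0: t=0:+1/96 = 1/96
⇒ 3j(3 1 4; 1 1 -2)² = 5/84, sgn +1
4πI² = N·(3j₀)²·(3jₘ)² = 5/7
I = +1·√(0.714286/4π) = 0.23841361

0.238414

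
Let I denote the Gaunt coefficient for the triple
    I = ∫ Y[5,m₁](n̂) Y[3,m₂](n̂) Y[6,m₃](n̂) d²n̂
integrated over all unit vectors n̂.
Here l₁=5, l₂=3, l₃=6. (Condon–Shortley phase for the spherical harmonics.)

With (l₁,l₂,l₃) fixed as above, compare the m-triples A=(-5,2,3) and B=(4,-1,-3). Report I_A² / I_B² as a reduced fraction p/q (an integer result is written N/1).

1/4

Same 5,3,6: normalisation and zero-m 3j drop out of the ratio.
A: Δ: 2! 8! 4! / 15! → 1/675675; sum: t=2:+1/483840 = 1/483840; 3j²(5 3 6; -5 2 3) = Δ·Π!·Σ² = 6/1001  (sign -1)
B: Δ: 2! 8! 4! / 15! → 1/675675; sum: t=0:+1/40320 t=1:−1/241920 = 1/48384; 3j²(5 3 6; 4 -1 -3) = Δ·Π!·Σ² = 24/1001  (sign -1)
I_A²/I_B² = (6/1001)/(24/1001) = 1/4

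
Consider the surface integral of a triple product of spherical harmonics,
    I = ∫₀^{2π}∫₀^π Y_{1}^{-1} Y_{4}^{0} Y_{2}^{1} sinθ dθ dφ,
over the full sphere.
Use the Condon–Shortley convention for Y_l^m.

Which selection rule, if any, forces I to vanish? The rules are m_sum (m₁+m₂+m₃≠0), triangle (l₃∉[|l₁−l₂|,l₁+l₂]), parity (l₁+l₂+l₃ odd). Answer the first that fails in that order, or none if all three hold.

triangle

m₁+m₂+m₃ = -1 + 0 + 1 = 0  ✓
triangle: |1−4|=3 ≤ l₃=2 ≤ 1+4=5  ✗
parity: l₁+l₂+l₃ = 7 is odd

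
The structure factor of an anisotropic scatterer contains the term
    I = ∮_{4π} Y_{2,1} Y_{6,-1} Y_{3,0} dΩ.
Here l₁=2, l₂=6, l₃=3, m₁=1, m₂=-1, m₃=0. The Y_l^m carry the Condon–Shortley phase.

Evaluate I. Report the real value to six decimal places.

0.000000

triangle: need 4≤l₃≤8, have 3; I=0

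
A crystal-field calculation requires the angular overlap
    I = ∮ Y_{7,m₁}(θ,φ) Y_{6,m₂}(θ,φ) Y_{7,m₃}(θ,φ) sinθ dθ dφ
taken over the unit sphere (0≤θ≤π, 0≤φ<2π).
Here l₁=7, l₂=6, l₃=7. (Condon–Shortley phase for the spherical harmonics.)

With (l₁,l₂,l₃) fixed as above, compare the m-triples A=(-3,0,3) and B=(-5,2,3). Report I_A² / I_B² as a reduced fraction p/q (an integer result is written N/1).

l's match ⇒ only the (l;m) 3-j factors differ between A and B.
A: triangle coeff Δ(7,6,7) = 1/2444321880; Σ_t [2,6]: t=2:+1/92897280 t=3:−1/6531840 t=4:+1/3317760 t=5:−1/10368000 t=6:+1/298598400 = 197/2985984000; (3j)²=38809/5542680 [(7 6 7; -3 0 3)], sign=+1
B: triangle coeff Δ(7,6,7) = 1/2444321880; Σ_t [4,6]: t=4:+1/92897280 t=5:−1/21772800 t=6:+1/49766400 = -1/66355200; (3j)²=63/8398 [(7 6 7; -5 2 3)], sign=-1
I_A²/I_B² = (38809/5542680)/(63/8398) = 38809/41580

38809/41580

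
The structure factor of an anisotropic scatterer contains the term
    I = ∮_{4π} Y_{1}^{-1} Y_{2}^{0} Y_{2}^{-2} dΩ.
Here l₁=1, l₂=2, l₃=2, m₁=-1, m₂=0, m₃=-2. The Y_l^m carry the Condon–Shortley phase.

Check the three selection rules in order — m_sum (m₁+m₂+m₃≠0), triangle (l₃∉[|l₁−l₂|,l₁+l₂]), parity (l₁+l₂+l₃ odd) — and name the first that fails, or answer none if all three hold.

Σmᵢ = -3  ✗
l₃∈[|l₁−l₂|,l₁+l₂]=[1,3], have l₃=2
Σlᵢ = 5 ⇒ odd

m_sum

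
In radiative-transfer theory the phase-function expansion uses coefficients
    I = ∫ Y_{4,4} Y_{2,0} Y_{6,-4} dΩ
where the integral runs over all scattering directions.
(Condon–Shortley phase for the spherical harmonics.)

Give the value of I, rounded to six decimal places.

Checks pass: Σm=0; 12 even; l₃=6∈[2,6].
(2·4+1)(2·2+1)(2·6+1) = 585
Δ: 0! 8! 4! / 13! → 1/6435
sum: t=0:+1/2304 = 1/2304
3j²(4 2 6; 0 0 0) = Δ·Π!·Σ² = 5/143  (sign +1)
sum: t=0:+1/161280 = 1/161280
3j²(4 2 6; 4 0 -4) = Δ·Π!·Σ² = 1/143  (sign +1)
combine: 4πI² = 585·5/143·1/143 = 225/1573
take √, sign +1: I = 0.10668957

0.106690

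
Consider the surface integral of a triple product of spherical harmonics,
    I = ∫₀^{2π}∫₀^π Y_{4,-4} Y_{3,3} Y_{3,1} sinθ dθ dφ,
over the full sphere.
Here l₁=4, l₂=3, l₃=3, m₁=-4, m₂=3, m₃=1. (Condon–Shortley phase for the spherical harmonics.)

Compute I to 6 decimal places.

Rules hold: Σm=0, L=10 even, 1≤3≤7.
N = 9·7·7 = 441
Δ = 4!·4!·2!/11! = 1/34650
Racah Σ t=1..3: t=1:−1/72 t=2:+1/16 t=3:−1/72 = 5/144
⇒ 3j(4 3 3; 0 0 0)² = 2/77, sgn -1
Racah Σ t=4..4: t=4:+1/1152 = 1/1152
⇒ 3j(4 3 3; -4 3 1)² = 1/33, sgn +1
4πI² = N·(3j₀)²·(3jₘ)² = 42/121
I = -1·√(0.347107/4π) = -0.16619847

-0.166198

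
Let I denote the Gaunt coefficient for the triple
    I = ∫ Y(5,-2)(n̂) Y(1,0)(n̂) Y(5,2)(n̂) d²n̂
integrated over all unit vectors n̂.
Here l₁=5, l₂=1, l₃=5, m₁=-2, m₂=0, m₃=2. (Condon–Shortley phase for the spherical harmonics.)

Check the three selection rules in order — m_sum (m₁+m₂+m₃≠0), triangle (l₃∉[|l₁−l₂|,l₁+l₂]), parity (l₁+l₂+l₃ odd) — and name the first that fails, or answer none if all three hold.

m₁+m₂+m₃ = -2 + 0 + 2 = 0  ✓
triangle: |5−1|=4 ≤ l₃=5 ≤ 5+1=6  ✓
parity: l₁+l₂+l₃ = 11 is odd  ✗

parity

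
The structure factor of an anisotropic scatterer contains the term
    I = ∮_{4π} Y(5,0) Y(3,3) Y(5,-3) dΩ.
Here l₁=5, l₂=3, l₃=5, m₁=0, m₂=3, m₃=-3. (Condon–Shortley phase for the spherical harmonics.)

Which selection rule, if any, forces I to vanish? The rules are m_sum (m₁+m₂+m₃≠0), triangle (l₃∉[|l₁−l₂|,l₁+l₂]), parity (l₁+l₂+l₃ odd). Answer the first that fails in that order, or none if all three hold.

parity

m₁+m₂+m₃ = 0 + 3 − 3 = 0  ✓
triangle: |5−3|=2 ≤ l₃=5 ≤ 5+3=8  ✓
parity: l₁+l₂+l₃ = 13 is odd  ✗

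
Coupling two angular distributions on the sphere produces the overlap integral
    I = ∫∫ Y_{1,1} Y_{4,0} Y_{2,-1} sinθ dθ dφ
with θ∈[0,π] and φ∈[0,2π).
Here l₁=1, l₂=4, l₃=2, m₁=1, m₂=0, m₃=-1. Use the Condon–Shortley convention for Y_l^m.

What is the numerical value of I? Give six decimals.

0.000000

triangle: need 3≤l₃≤5, have 2; I=0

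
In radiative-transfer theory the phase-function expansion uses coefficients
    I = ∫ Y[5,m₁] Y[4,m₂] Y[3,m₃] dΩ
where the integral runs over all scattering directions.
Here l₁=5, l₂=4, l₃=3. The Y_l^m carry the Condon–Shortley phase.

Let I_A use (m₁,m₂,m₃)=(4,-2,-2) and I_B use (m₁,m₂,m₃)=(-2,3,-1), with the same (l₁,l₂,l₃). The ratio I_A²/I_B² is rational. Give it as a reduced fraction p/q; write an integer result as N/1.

240/343

Same 5,4,3: normalisation and zero-m 3j drop out of the ratio.
A: Δ: 6! 4! 2! / 13! → 1/180180; sum: t=0:+1/8640 t=1:−1/2880 = -1/4320; 3j²(5 4 3; 4 -2 -2) = Δ·Π!·Σ² = 8/429  (sign +1)
B: Δ: 6! 4! 2! / 13! → 1/180180; sum: t=5:−1/960 t=6:+1/4320 = -7/8640; 3j²(5 4 3; -2 3 -1) = Δ·Π!·Σ² = 343/12870  (sign -1)
I_A²/I_B² = (8/429)/(343/12870) = 240/343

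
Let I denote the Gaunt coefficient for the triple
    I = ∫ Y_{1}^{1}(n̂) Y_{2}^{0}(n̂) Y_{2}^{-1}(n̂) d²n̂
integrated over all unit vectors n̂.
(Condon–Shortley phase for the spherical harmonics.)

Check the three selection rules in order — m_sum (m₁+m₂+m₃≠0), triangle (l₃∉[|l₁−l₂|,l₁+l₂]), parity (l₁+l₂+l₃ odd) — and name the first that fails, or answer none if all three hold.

parity

m₁+m₂+m₃ = 1 + 0 − 1 = 0  ✓
triangle: |1−2|=1 ≤ l₃=2 ≤ 1+2=3  ✓
parity: l₁+l₂+l₃ = 5 is odd  ✗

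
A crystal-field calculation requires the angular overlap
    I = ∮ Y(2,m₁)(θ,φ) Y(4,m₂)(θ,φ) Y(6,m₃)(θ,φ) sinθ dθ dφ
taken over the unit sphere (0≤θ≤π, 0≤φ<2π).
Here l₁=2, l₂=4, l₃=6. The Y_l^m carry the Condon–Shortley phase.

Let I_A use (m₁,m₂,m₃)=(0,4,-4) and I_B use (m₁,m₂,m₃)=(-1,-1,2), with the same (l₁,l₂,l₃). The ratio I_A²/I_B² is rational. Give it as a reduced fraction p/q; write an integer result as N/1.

45/224

l's match ⇒ only the (l;m) 3-j factors differ between A and B.
A: triangle coeff Δ(2,4,6) = 1/6435; Σ_t [0,0]: t=0:+1/161280 = 1/161280; (3j)²=1/143 [(2 4 6; 0 4 -4)], sign=+1
B: triangle coeff Δ(2,4,6) = 1/6435; Σ_t [0,0]: t=0:+1/4320 = 1/4320; (3j)²=224/6435 [(2 4 6; -1 -1 2)], sign=+1
I_A²/I_B² = (1/143)/(224/6435) = 45/224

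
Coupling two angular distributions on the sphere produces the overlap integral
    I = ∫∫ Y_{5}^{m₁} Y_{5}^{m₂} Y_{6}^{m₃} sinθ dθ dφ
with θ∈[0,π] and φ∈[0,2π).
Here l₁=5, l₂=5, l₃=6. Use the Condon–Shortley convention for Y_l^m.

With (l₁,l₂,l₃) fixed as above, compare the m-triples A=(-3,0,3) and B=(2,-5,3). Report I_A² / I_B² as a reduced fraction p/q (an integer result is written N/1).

25/42

Shared (l₁,l₂,l₃)=(5,5,6): N and (l;000)² cancel in I_A²/I_B².
A: Δ = 4!·6!·6!/17! = 1/28588560; Racah Σ t=2..4: t=2:+1/103680 t=3:−1/34560 t=4:+1/138240 = -1/82944; ⇒ 3j(5 5 6; -3 0 3)² = 125/9724, sgn +1
B: Δ = 4!·6!·6!/17! = 1/28588560; Racah Σ t=0..0: t=0:+1/622080 = 1/622080; ⇒ 3j(5 5 6; 2 -5 3)² = 105/4862, sgn -1
I_A²/I_B² = (125/9724)/(105/4862) = 25/42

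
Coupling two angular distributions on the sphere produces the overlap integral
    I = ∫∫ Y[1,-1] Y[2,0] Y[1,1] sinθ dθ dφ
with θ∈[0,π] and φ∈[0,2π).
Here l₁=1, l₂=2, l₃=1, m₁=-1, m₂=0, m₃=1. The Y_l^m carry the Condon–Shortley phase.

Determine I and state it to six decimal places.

0.126157

Rules hold: Σm=0, L=4 even, 1≤1≤3.
N = 3·5·3 = 45
Δ = 2!·0!·2!/5! = 1/30
Racah Σ t=1..1: t=1:−1/1 = -1/1
⇒ 3j(1 2 1; 0 0 0)² = 2/15, sgn +1
Racah Σ t=2..2: t=2:+1/4 = 1/4
⇒ 3j(1 2 1; -1 0 1)² = 1/30, sgn +1
4πI² = N·(3j₀)²·(3jₘ)² = 1/5
I = +1·√(0.2/4π) = 0.12615663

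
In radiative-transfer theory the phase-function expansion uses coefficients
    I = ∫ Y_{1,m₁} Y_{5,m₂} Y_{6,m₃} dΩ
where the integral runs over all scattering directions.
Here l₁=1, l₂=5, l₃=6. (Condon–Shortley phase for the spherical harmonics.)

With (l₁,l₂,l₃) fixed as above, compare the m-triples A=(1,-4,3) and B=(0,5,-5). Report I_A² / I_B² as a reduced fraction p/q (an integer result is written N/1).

3/11

Same 1,5,6: normalisation and zero-m 3j drop out of the ratio.
A: Δ: 0! 2! 10! / 13! → 1/858; sum: t=0:+1/725760 = 1/725760; 3j²(1 5 6; 1 -4 3) = Δ·Π!·Σ² = 1/286  (sign -1)
B: Δ: 0! 2! 10! / 13! → 1/858; sum: t=0:+1/3628800 = 1/3628800; 3j²(1 5 6; 0 5 -5) = Δ·Π!·Σ² = 1/78  (sign -1)
I_A²/I_B² = (1/286)/(1/78) = 3/11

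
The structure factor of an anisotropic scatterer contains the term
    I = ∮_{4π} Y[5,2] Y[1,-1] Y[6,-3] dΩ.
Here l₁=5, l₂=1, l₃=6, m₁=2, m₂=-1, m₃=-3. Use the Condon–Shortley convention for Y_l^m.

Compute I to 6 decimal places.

m-sum = 2 − 1 − 3 = -2 ≠ 0 ⇒ I = 0

0.000000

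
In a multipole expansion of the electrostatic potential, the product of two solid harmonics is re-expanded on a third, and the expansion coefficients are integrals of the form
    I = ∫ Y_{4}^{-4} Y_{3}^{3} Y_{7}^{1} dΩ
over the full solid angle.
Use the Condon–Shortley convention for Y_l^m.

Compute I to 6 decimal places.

-0.006738

Rules hold: Σm=0, L=14 even, 1≤7≤7.
N = 9·7·15 = 945
Δ = 0!·8!·6!/15! = 1/45045
Racah Σ t=0..0: t=0:+1/20736 = 1/20736
⇒ 3j(4 3 7; 0 0 0)² = 35/1287, sgn -1
Racah Σ t=0..0: t=0:+1/29030400 = 1/29030400
⇒ 3j(4 3 7; -4 3 1)² = 1/45045, sgn +1
4πI² = N·(3j₀)²·(3jₘ)² = 35/61347
I = -1·√(0.000570525/4π) = -0.00673802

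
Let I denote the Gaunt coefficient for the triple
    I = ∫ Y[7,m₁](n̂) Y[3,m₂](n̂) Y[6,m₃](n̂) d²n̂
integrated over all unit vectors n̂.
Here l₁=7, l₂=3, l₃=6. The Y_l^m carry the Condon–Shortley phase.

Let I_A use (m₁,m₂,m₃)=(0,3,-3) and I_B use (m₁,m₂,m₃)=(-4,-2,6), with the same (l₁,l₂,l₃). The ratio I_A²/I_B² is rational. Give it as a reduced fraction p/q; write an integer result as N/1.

l's match ⇒ only the (l;m) 3-j factors differ between A and B.
A: triangle coeff Δ(7,3,6) = 1/2042040; Σ_t [4,4]: t=4:+1/1451520 = 1/1451520; (3j)²=45/4862 [(7 3 6; 0 3 -3)], sign=-1
B: triangle coeff Δ(7,3,6) = 1/2042040; Σ_t [1,1]: t=1:−1/43545600 = -1/43545600; (3j)²=11/3094 [(7 3 6; -4 -2 6)], sign=-1
I_A²/I_B² = (45/4862)/(11/3094) = 315/121

315/121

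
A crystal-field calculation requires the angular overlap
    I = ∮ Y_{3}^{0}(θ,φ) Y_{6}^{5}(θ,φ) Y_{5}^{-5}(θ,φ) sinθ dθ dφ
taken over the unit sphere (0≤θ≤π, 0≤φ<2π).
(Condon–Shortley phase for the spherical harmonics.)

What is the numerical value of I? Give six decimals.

0.207001

Checks pass: Σm=0; 14 even; l₃=5∈[3,9].
(2·3+1)(2·6+1)(2·5+1) = 1001
Δ: 4! 2! 8! / 15! → 1/675675
sum: t=1:−1/8640 t=2:+1/2304 t=3:−1/8640 = 7/34560
3j²(3 6 5; 0 0 0) = Δ·Π!·Σ² = 7/429  (sign -1)
sum: t=3:−1/483840 = -1/483840
3j²(3 6 5; 0 5 -5) = Δ·Π!·Σ² = 3/91  (sign -1)
combine: 4πI² = 1001·7/429·3/91 = 7/13
take √, sign +1: I = 0.20700098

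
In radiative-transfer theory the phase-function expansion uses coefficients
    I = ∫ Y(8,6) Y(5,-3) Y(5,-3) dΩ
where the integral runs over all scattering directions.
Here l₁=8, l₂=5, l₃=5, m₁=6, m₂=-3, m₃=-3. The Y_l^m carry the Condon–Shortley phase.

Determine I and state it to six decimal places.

0.160642

Checks pass: Σm=0; 18 even; l₃=5∈[3,13].
(2·8+1)(2·5+1)(2·5+1) = 2057
Δ: 8! 8! 2! / 19! → 1/37413090
sum: t=3:−1/1036800 t=4:+1/331776 t=5:−1/1036800 = 1/921600
3j²(8 5 5; 0 0 0) = Δ·Π!·Σ² = 490/46189  (sign -1)
sum: t=0:+1/116121600 t=1:−1/25401600 t=2:+1/116121600 = -1/45158400
3j²(8 5 5; 6 -3 -3) = Δ·Π!·Σ² = 24/1615  (sign -1)
combine: 4πI² = 2057·490/46189·24/1615 = 25872/79781
take √, sign +1: I = 0.16064245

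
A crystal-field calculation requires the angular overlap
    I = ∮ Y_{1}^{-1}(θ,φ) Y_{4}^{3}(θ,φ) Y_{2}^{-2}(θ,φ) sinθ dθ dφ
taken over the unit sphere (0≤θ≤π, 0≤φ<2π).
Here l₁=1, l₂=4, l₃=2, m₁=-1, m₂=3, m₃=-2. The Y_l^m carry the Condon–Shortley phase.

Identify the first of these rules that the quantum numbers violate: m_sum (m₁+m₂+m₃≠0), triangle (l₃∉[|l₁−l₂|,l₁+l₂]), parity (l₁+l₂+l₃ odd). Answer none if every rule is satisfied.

triangle

m₁+m₂+m₃ = -1 + 3 − 2 = 0  ✓
triangle: |1−4|=3 ≤ l₃=2 ≤ 1+4=5  ✗
parity: l₁+l₂+l₃ = 7 is odd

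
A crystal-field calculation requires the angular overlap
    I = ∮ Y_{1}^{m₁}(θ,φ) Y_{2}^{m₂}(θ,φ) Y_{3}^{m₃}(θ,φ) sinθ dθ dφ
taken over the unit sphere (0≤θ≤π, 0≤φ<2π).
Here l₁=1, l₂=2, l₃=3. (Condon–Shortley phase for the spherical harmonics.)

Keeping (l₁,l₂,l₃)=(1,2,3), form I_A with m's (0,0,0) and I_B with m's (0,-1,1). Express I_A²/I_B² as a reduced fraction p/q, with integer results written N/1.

l's match ⇒ only the (l;m) 3-j factors differ between A and B.
A: triangle coeff Δ(1,2,3) = 1/105; Σ_t [0,0]: t=0:+1/4 = 1/4; (3j)²=3/35 [(1 2 3; 0 0 0)], sign=-1
B: triangle coeff Δ(1,2,3) = 1/105; Σ_t [0,0]: t=0:+1/6 = 1/6; (3j)²=8/105 [(1 2 3; 0 -1 1)], sign=+1
I_A²/I_B² = (3/35)/(8/105) = 9/8

9/8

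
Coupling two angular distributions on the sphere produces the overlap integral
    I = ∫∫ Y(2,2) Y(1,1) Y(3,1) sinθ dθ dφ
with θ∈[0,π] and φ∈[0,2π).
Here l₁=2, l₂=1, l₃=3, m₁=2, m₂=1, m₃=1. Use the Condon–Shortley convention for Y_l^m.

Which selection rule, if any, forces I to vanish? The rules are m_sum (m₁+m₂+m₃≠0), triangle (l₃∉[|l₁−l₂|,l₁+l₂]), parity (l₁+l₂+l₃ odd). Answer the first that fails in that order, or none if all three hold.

m_sum

m₁+m₂+m₃ = 2 + 1 + 1 = 4  ✗
triangle: |2−1|=1 ≤ l₃=3 ≤ 2+1=3
parity: l₁+l₂+l₃ = 6 is even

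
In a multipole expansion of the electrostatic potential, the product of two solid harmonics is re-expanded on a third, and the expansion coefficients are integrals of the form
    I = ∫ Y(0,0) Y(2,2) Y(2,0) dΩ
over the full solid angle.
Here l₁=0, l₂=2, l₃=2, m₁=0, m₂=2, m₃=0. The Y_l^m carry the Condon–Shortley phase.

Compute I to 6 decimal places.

m-sum = 0 + 2 + 0 = 2 ≠ 0 ⇒ I = 0

0.000000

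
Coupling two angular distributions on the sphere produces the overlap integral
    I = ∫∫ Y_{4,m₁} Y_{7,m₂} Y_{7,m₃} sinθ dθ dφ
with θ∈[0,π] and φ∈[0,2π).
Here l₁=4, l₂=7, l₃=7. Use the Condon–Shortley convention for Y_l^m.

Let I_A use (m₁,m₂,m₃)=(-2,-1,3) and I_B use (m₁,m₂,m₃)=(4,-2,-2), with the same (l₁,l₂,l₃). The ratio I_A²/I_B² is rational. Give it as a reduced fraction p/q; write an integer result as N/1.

4225/37044

l's match ⇒ only the (l;m) 3-j factors differ between A and B.
A: triangle coeff Δ(4,7,7) = 1/58198140; Σ_t [2,4]: t=2:+1/1658880 t=3:−1/1088640 t=4:+1/7741440 = -13/69672960; (3j)²=325/149226 [(4 7 7; -2 -1 3)], sign=-1
B: triangle coeff Δ(4,7,7) = 1/58198140; Σ_t [0,0]: t=0:+1/8294400 = 1/8294400; (3j)²=882/46189 [(4 7 7; 4 -2 -2)], sign=-1
I_A²/I_B² = (325/149226)/(882/46189) = 4225/37044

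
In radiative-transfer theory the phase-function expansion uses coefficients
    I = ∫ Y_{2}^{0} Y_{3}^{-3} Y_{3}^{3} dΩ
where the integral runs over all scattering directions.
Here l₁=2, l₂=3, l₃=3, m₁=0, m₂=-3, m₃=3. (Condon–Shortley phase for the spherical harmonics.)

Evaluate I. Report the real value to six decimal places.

0.210261

m-sum 0 ✓  L=8 even ✓  1≤3≤5 ✓
Π(2lᵢ+1) = 5×7×7 = 245
triangle coeff Δ(2,3,3) = 1/3780
Σ_t [0,2]: t=0:+1/24 t=1:−1/4 t=2:+1/24 = -1/6
(3j)²=4/105 [(2 3 3; 0 0 0)], sign=+1
Σ_t [0,0]: t=0:+1/96 = 1/96
(3j)²=5/84 [(2 3 3; 0 -3 3)], sign=+1
⇒ 4πI² = 5/9
I = (+1)√(5/9/(4π)) = 0.21026104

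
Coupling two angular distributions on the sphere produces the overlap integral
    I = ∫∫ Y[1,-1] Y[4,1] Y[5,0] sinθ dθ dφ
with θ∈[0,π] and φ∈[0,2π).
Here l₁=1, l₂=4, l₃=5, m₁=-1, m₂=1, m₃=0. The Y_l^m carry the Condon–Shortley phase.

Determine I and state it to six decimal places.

Checks pass: Σm=0; 10 even; l₃=5∈[3,5].
(2·1+1)(2·4+1)(2·5+1) = 297
Δ: 0! 2! 8! / 11! → 1/495
sum: t=0:+1/576 = 1/576
3j²(1 4 5; 0 0 0) = Δ·Π!·Σ² = 5/99  (sign -1)
sum: t=0:+1/1440 = 1/1440
3j²(1 4 5; -1 1 0) = Δ·Π!·Σ² = 2/99  (sign -1)
combine: 4πI² = 297·5/99·2/99 = 10/33
take √, sign +1: I = 0.15528807

0.155288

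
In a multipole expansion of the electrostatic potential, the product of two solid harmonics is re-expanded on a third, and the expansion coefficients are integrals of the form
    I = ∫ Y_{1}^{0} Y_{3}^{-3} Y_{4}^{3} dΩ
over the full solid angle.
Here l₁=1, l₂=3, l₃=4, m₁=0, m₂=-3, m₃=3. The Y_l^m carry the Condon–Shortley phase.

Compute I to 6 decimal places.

Checks pass: Σm=0; 8 even; l₃=4∈[2,4].
(2·1+1)(2·3+1)(2·4+1) = 189
Δ: 0! 2! 6! / 9! → 1/252
sum: t=0:+1/36 = 1/36
3j²(1 3 4; 0 0 0) = Δ·Π!·Σ² = 4/63  (sign +1)
sum: t=0:+1/720 = 1/720
3j²(1 3 4; 0 -3 3) = Δ·Π!·Σ² = 1/36  (sign -1)
combine: 4πI² = 189·4/63·1/36 = 1/3
take √, sign -1: I = -0.16286750

-0.162868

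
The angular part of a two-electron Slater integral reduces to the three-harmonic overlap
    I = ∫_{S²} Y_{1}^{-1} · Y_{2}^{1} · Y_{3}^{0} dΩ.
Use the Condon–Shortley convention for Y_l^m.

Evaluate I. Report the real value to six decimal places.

0.143048

m-sum 0 ✓  L=6 even ✓  1≤3≤3 ✓
Π(2lᵢ+1) = 3×5×7 = 105
triangle coeff Δ(1,2,3) = 1/105
Σ_t [0,0]: t=0:+1/4 = 1/4
(3j)²=3/35 [(1 2 3; 0 0 0)], sign=-1
Σ_t [0,0]: t=0:+1/12 = 1/12
(3j)²=1/35 [(1 2 3; -1 1 0)], sign=-1
⇒ 4πI² = 9/35
I = (+1)√(9/35/(4π)) = 0.14304817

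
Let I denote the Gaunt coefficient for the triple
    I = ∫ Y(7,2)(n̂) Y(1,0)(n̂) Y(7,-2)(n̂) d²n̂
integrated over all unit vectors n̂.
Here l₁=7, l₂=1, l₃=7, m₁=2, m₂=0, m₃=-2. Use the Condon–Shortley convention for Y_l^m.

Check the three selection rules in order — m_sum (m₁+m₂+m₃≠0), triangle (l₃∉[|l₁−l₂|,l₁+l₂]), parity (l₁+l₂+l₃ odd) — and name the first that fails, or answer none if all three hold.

Σmᵢ = 0  ✓
l₃∈[|l₁−l₂|,l₁+l₂]=[6,8], have l₃=7  ✓
Σlᵢ = 15 ⇒ odd  ✗

parity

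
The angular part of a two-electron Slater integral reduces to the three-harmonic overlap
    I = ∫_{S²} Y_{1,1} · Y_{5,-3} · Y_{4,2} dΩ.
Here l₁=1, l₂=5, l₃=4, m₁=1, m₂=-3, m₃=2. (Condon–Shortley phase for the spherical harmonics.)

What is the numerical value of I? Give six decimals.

Checks pass: Σm=0; 10 even; l₃=4∈[4,6].
(2·1+1)(2·5+1)(2·4+1) = 297
Δ: 2! 0! 8! / 11! → 1/495
sum: t=1:−1/576 = -1/576
3j²(1 5 4; 0 0 0) = Δ·Π!·Σ² = 5/99  (sign -1)
sum: t=0:+1/2880 = 1/2880
3j²(1 5 4; 1 -3 2) = Δ·Π!·Σ² = 28/495  (sign +1)
combine: 4πI² = 297·5/99·28/495 = 28/33
take √, sign -1: I = -0.25984664

-0.259847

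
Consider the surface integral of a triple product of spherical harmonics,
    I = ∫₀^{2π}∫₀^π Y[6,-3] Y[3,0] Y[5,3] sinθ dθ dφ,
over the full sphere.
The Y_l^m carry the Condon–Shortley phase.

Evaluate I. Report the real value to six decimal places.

Rules hold: Σm=0, L=14 even, 3≤5≤9.
N = 13·7·11 = 1001
Δ = 4!·8!·2!/15! = 1/675675
Racah Σ t=1..3: t=1:−1/8640 t=2:+1/2304 t=3:−1/8640 = 7/34560
⇒ 3j(6 3 5; 0 0 0)² = 7/429, sgn -1
Racah Σ t=1..3: t=1:−1/483840 t=2:+1/20160 t=3:−1/17280 = -1/96768
⇒ 3j(6 3 5; -3 0 3)² = 1/1001, sgn -1
4πI² = N·(3j₀)²·(3jₘ)² = 7/429
I = +1·√(0.016317/4π) = 0.03603425

0.036034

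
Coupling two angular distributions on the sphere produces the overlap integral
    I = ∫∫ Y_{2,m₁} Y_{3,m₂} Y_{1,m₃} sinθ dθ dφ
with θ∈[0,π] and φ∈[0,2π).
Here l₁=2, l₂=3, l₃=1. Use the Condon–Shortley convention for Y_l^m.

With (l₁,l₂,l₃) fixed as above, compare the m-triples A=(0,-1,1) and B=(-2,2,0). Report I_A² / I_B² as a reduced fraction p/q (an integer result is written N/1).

Shared (l₁,l₂,l₃)=(2,3,1): N and (l;000)² cancel in I_A²/I_B².
A: Δ = 4!·0!·2!/7! = 1/105; Racah Σ t=2..2: t=2:+1/8 = 1/8; ⇒ 3j(2 3 1; 0 -1 1)² = 2/35, sgn +1
B: Δ = 4!·0!·2!/7! = 1/105; Racah Σ t=4..4: t=4:+1/24 = 1/24; ⇒ 3j(2 3 1; -2 2 0)² = 1/21, sgn -1
I_A²/I_B² = (2/35)/(1/21) = 6/5

6/5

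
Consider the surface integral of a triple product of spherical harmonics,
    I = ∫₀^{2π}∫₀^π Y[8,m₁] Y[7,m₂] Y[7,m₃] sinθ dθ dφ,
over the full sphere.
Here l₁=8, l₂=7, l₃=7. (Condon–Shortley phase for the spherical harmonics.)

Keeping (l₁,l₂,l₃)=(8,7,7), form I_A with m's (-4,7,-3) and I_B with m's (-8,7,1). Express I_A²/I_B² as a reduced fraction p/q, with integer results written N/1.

Same 8,7,7: normalisation and zero-m 3j drop out of the ratio.
A: Δ: 8! 8! 6! / 23! → 1/22086194130; sum: t=8:+1/16721510400 = 1/16721510400; 3j²(8 7 7; -4 7 -3) = Δ·Π!·Σ² = 105/7429  (sign +1)
B: Δ: 8! 8! 6! / 23! → 1/22086194130; sum: t=8:+1/1170505728000 = 1/1170505728000; 3j²(8 7 7; -8 7 1) = Δ·Π!·Σ² = 13/7429  (sign +1)
I_A²/I_B² = (105/7429)/(13/7429) = 105/13

105/13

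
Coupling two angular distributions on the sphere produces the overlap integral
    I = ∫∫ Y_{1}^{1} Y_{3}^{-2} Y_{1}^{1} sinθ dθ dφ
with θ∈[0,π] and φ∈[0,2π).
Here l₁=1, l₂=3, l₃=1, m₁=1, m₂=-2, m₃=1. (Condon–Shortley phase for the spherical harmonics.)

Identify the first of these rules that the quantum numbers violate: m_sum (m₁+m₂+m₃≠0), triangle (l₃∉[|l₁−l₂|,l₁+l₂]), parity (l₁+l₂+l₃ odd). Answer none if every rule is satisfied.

triangle

m₁+m₂+m₃ = 1 − 2 + 1 = 0  ✓
triangle: |1−3|=2 ≤ l₃=1 ≤ 1+3=4  ✗
parity: l₁+l₂+l₃ = 5 is odd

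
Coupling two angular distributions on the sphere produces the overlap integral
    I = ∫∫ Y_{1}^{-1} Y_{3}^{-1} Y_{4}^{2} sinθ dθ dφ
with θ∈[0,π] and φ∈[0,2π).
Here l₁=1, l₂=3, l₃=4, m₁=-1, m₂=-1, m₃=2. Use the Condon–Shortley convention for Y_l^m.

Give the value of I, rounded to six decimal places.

0.238414

Rules hold: Σm=0, L=8 even, 2≤4≤4.
N = 3·7·9 = 189
Δ = 0!·2!·6!/9! = 1/252
Racah Σ t=0..0: t=0:+1/36 = 1/36
⇒ 3j(1 3 4; 0 0 0)² = 4/63, sgn +1
Racah Σ t=0..0: t=0:+1/96 = 1/96
⇒ 3j(1 3 4; -1 -1 2)² = 5/84, sgn +1
4πI² = N·(3j₀)²·(3jₘ)² = 5/7
I = +1·√(0.714286/4π) = 0.23841361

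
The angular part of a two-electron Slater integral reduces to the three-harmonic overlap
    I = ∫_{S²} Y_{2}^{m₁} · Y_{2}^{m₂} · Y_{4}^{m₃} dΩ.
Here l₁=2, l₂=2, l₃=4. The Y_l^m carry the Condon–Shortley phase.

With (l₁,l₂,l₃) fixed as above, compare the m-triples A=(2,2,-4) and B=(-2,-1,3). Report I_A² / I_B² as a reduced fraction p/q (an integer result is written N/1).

l's match ⇒ only the (l;m) 3-j factors differ between A and B.
A: triangle coeff Δ(2,2,4) = 1/630; Σ_t [0,0]: t=0:+1/576 = 1/576; (3j)²=1/9 [(2 2 4; 2 2 -4)], sign=+1
B: triangle coeff Δ(2,2,4) = 1/630; Σ_t [0,0]: t=0:+1/144 = 1/144; (3j)²=1/18 [(2 2 4; -2 -1 3)], sign=-1
I_A²/I_B² = (1/9)/(1/18) = 2/1

2/1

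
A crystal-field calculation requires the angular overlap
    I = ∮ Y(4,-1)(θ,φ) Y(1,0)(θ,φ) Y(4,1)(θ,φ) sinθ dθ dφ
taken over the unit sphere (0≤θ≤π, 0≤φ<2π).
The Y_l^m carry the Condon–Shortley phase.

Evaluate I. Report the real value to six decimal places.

0.000000

l₁+l₂+l₃=9 is odd: 3j(l;000)=0 ⇒ I=0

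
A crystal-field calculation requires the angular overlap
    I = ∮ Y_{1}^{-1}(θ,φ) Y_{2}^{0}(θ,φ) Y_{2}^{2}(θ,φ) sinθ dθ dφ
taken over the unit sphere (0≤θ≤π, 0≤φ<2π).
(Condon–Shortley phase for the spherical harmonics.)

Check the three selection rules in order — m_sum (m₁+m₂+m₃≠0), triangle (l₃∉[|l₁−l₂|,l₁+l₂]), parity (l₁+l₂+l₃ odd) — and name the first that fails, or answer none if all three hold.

m₁+m₂+m₃ = -1 + 0 + 2 = 1  ✗
triangle: |1−2|=1 ≤ l₃=2 ≤ 1+2=3
parity: l₁+l₂+l₃ = 5 is odd

m_sum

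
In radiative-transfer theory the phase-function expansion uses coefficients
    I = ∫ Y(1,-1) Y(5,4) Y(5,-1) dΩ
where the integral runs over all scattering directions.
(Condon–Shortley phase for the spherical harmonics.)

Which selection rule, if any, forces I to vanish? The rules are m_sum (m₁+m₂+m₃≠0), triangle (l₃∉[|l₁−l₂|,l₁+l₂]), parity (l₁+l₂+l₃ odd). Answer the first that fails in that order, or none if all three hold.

m_sum

azimuthal sum: -1 + 4 − 1 = 2  ✗
4 ≤ 5 ≤ 6 (triangle on l)
L = 1 + 5 + 5 = 11 (odd)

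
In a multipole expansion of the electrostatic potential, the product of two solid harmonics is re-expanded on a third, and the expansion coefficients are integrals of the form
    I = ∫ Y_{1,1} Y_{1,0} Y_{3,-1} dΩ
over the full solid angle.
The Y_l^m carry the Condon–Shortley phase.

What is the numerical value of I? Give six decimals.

triangle: need 0≤l₃≤2, have 3; I=0

0.000000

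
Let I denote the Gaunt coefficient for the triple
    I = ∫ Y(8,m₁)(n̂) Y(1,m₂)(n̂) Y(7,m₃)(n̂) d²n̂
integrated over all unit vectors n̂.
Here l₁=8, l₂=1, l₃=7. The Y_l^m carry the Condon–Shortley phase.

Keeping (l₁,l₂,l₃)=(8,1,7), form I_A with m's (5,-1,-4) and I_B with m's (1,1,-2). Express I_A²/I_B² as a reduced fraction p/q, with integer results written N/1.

26/7

Shared (l₁,l₂,l₃)=(8,1,7): N and (l;000)² cancel in I_A²/I_B².
A: Δ = 2!·14!·0!/17! = 1/2040; Racah Σ t=0..0: t=0:+1/479001600 = 1/479001600; ⇒ 3j(8 1 7; 5 -1 -4)² = 13/340, sgn -1
B: Δ = 2!·14!·0!/17! = 1/2040; Racah Σ t=2..2: t=2:+1/87091200 = 1/87091200; ⇒ 3j(8 1 7; 1 1 -2)² = 7/680, sgn -1
I_A²/I_B² = (13/340)/(7/680) = 26/7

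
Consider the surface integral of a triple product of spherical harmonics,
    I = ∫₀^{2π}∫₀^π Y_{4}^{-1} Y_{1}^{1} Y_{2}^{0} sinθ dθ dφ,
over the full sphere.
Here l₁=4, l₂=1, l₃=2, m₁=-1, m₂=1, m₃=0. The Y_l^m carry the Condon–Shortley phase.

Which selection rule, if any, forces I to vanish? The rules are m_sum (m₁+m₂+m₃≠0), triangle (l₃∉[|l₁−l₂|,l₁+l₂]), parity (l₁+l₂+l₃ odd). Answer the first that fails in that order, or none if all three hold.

m₁+m₂+m₃ = -1 + 1 + 0 = 0  ✓
triangle: |4−1|=3 ≤ l₃=2 ≤ 4+1=5  ✗
parity: l₁+l₂+l₃ = 7 is odd

triangle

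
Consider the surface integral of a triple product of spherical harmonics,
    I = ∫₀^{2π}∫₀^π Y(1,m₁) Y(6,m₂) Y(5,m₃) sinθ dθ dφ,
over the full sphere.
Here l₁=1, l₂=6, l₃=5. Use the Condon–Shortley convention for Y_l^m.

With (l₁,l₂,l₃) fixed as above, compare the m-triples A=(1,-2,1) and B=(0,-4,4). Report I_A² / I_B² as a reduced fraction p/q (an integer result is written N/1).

l's match ⇒ only the (l;m) 3-j factors differ between A and B.
A: triangle coeff Δ(1,6,5) = 1/858; Σ_t [0,0]: t=0:+1/34560 = 1/34560; (3j)²=14/429 [(1 6 5; 1 -2 1)], sign=+1
B: triangle coeff Δ(1,6,5) = 1/858; Σ_t [1,1]: t=1:−1/362880 = -1/362880; (3j)²=10/429 [(1 6 5; 0 -4 4)], sign=+1
I_A²/I_B² = (14/429)/(10/429) = 7/5

7/5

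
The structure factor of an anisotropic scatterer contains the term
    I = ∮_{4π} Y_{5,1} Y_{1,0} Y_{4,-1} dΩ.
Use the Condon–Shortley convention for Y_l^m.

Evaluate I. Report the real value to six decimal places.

Checks pass: Σm=0; 10 even; l₃=4∈[4,6].
(2·5+1)(2·1+1)(2·4+1) = 297
Δ: 2! 8! 0! / 11! → 1/495
sum: t=1:−1/576 = -1/576
3j²(5 1 4; 0 0 0) = Δ·Π!·Σ² = 5/99  (sign -1)
sum: t=1:−1/720 = -1/720
3j²(5 1 4; 1 0 -1) = Δ·Π!·Σ² = 8/165  (sign +1)
combine: 4πI² = 297·5/99·8/165 = 8/11
take √, sign -1: I = -0.24057125

-0.240571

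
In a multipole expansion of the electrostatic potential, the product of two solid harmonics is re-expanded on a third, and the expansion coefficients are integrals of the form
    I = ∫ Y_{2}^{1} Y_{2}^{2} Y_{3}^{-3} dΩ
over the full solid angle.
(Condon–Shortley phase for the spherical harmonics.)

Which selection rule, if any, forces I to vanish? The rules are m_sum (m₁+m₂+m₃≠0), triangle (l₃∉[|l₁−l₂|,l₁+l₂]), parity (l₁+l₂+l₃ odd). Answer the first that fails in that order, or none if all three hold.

parity

azimuthal sum: 1 + 2 − 3 = 0  ✓
0 ≤ 3 ≤ 4 (triangle on l)  ✓
L = 2 + 2 + 3 = 7 (odd)  ✗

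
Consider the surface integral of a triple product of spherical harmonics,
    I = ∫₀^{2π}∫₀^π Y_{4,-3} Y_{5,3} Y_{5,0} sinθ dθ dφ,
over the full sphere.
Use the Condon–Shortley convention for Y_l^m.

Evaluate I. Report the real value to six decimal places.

0.130198

Rules hold: Σm=0, L=14 even, 1≤5≤9.
N = 9·11·11 = 1089
Δ = 4!·4!·6!/15! = 1/3153150
Racah Σ t=0..4: t=0:+1/69120 t=1:−1/1728 t=2:+1/576 t=3:−1/1728 t=4:+1/69120 = 7/11520
⇒ 3j(4 5 5; 0 0 0)² = 2/143, sgn -1
Racah Σ t=3..4: t=3:−1/17280 t=4:+1/6912 = 1/11520
⇒ 3j(4 5 5; -3 3 0)² = 2/143, sgn -1
4πI² = N·(3j₀)²·(3jₘ)² = 36/169
I = +1·√(0.213018/4π) = 0.13019760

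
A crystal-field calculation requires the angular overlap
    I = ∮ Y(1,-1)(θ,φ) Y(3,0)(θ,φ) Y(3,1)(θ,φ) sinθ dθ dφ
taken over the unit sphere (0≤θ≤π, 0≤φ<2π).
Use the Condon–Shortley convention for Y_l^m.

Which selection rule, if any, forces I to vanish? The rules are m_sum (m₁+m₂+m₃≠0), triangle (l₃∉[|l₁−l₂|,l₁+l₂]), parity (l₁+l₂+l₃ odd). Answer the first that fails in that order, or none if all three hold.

parity

m₁+m₂+m₃ = -1 + 0 + 1 = 0  ✓
triangle: |1−3|=2 ≤ l₃=3 ≤ 1+3=4  ✓
parity: l₁+l₂+l₃ = 7 is odd  ✗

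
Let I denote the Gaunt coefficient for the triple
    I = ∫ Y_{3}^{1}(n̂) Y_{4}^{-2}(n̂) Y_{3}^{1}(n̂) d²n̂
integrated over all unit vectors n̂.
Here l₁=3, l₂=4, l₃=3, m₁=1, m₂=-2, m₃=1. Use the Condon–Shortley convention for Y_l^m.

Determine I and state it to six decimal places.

Checks pass: Σm=0; 10 even; l₃=3∈[1,7].
(2·3+1)(2·4+1)(2·3+1) = 441
Δ: 4! 2! 4! / 11! → 1/34650
sum: t=1:−1/72 t=2:+1/16 t=3:−1/72 = 5/144
3j²(3 4 3; 0 0 0) = Δ·Π!·Σ² = 2/77  (sign -1)
sum: t=0:+1/192 t=1:−1/36 t=2:+1/192 = -5/288
3j²(3 4 3; 1 -2 1) = Δ·Π!·Σ² = 20/693  (sign -1)
combine: 4πI² = 441·2/77·20/693 = 40/121
take √, sign +1: I = 0.16219310

0.162193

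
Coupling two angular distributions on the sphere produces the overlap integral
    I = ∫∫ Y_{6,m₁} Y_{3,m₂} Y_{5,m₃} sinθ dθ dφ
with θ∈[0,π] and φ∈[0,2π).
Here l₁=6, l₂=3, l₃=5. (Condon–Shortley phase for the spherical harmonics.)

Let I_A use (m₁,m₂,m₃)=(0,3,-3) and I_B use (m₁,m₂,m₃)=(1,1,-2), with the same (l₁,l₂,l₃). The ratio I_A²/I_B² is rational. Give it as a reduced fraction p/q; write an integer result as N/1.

28/15

Same 6,3,5: normalisation and zero-m 3j drop out of the ratio.
A: Δ: 4! 8! 2! / 15! → 1/675675; sum: t=4:+1/69120 = 1/69120; 3j²(6 3 5; 0 3 -3) = Δ·Π!·Σ² = 4/429  (sign +1)
B: Δ: 4! 8! 2! / 15! → 1/675675; sum: t=2:+1/5760 t=3:−1/8640 t=4:+1/241920 = 1/16128; 3j²(6 3 5; 1 1 -2) = Δ·Π!·Σ² = 5/1001  (sign -1)
I_A²/I_B² = (4/429)/(5/1001) = 28/15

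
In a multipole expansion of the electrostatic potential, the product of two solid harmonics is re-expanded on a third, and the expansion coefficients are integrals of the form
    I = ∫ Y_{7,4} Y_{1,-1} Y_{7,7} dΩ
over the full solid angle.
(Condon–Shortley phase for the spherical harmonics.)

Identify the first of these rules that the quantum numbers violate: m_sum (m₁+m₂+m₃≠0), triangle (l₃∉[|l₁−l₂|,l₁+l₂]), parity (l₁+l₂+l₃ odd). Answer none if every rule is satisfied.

Σmᵢ = 10  ✗
l₃∈[|l₁−l₂|,l₁+l₂]=[6,8], have l₃=7
Σlᵢ = 15 ⇒ odd

m_sum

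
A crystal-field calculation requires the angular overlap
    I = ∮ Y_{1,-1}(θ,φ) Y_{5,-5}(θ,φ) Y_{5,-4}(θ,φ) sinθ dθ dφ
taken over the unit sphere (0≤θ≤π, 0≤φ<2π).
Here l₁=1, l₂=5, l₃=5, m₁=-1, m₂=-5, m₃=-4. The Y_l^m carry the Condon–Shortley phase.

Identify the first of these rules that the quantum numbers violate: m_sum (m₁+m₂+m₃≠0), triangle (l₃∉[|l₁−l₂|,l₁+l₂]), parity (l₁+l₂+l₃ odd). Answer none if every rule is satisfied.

m₁+m₂+m₃ = -1 − 5 − 4 = -10  ✗
triangle: |1−5|=4 ≤ l₃=5 ≤ 1+5=6
parity: l₁+l₂+l₃ = 11 is odd

m_sum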